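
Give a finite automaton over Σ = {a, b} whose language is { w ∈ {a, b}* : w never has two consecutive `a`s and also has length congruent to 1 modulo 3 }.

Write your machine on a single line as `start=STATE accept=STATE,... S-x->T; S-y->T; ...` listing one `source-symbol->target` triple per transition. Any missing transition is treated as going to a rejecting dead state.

Handle the two conditions separately and then intersect. One (3 states) tracks partial matches of the forbidden pattern `aa`; the other (3 states) tracks the input length modulo 3. Each combined state is a pair, one component from each; accept when both components accept.
A 9-state machine:
        a   b  
>  s0   s1  s2 
 * s1   s3  s4 
 * s2   s5  s4 
   s3   s6  s6 
   s4   s7  s0 
   s5   s6  s0 
   s6   s8  s8 
   s7   s8  s2 
   s8   s3  s3 
(> = start, * = accepting)

start=s0; accept=s1,s2; s0-a->s1; s0-b->s2; s1-a->s3; s1-b->s4; s2-a->s5; s2-b->s4; s3-a->s6; s3-b->s6; s4-a->s7; s4-b->s0; s5-a->s6; s5-b->s0; s6-a->s8; s6-b->s8; s7-a->s8; s7-b->s2; s8-a->s3; s8-b->s3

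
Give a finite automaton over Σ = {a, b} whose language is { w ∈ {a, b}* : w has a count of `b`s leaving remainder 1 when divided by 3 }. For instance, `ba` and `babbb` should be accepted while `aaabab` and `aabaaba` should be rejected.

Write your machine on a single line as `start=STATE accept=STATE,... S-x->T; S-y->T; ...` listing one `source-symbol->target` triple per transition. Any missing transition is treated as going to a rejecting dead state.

The only thing that matters is how many `b`s have appeared, reduced mod 3. Use one state per residue: q0 for 0, …, q2 for 2. Reading `b` moves to the next residue; anything else stays put. q1 is accepting.
A 3-state machine:
        a   b  
>  q0   q0  q1 
 * q1   q1  q2 
   q2   q2  q0 
(> = start, * = accepting)

start=q0; accept=q1; q0-a->q0; q0-b->q1; q1-a->q1; q1-b->q2; q2-a->q2; q2-b->q0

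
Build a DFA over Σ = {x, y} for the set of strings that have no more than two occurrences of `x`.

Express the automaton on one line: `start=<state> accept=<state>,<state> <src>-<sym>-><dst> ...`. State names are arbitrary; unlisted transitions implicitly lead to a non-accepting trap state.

start=s0 accept=s0,s1,s2 s0-x->s1 s0-y->s0 s1-x->s2 s1-y->s1 s2-x->s3 s2-y->s2 s3-x->s3 s3-y->s3

Count `x`s, saturating at 3: states s0 through s2 mean 0 through 2 `x`s seen; s3 means more than 2. Each `x` increments (capped at s3); other symbols loop. Accept from {s0, s1, s2}.
A 4-state machine:
        x   y  
>* s0   s1  s0 
 * s1   s2  s1 
 * s2   s3  s2 
   s3   s3  s3 
(> = start, * = accepting)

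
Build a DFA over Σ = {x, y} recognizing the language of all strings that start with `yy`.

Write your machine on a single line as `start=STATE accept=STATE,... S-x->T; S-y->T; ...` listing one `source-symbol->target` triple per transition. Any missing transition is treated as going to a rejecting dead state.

start=q0; accept=q2; q0-x->q3; q0-y->q1; q1-x->q3; q1-y->q2; q2-x->q2; q2-y->q2; q3-x->q3; q3-y->q3

Check the first 2 symbols one by one: q0 through q1 record how many have matched `yy` so far; any wrong symbol goes to the dead state q3. After all 2 match we enter the accepting sink q2.
A 4-state machine:
        x   y  
>  q0   q3  q1 
   q1   q3  q2 
 * q2   q2  q2 
   q3   q3  q3 
(> = start, * = accepting)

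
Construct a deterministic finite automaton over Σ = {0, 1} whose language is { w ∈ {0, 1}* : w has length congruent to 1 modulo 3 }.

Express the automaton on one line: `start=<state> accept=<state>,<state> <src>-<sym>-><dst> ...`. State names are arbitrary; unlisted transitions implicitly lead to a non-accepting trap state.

start=q0 accept=q1 q0-0->q1 q0-1->q1 q1-0->q2 q1-1->q2 q2-0->q0 q2-1->q0

Count input length modulo 3: every symbol advances one step around the cycle q0 → q1 → q2 → q0. Accept at q1.
With 3 states:
        0   1  
>  q0   q1  q1 
 * q1   q2  q2 
   q2   q0  q0 
(> = start, * = accepting)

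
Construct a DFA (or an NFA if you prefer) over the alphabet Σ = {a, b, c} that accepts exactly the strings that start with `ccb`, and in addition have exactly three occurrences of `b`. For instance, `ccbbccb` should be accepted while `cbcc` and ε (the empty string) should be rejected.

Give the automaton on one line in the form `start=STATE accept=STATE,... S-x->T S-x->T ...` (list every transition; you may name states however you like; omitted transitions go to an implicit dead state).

start=s0 accept=s10 s0-a->s1 s0-b->s2 s0-c->s3 s1-a->s1 s1-b->s2 s1-c->s1 s2-a->s2 s2-b->s4 s2-c->s2 s3-a->s1 s3-b->s2 s3-c->s5 s4-a->s4 s4-b->s6 s4-c->s4 s5-a->s1 s5-b->s7 s5-c->s1 s6-a->s6 s6-b->s8 s6-c->s6 s7-a->s7 s7-b->s9 s7-c->s7 s8-a->s8 s8-b->s8 s8-c->s8 s9-a->s9 s9-b->s10 s9-c->s9 s10-a->s10 s10-b->s11 s10-c->s10 s11-a->s11 s11-b->s11 s11-c->s11

Run two small machines in parallel and take their product. One (5 states) tracks whether the input so far still matches the prefix `ccb`; the other (5 states) tracks the count of `b`s, saturating at 4. Each combined state is a pair, one component from each; accept when both components accept.
12 states suffice.
          a    b    c  
>  s0     s1   s2   s3 
   s1     s1   s2   s1 
   s2     s2   s4   s2 
   s3     s1   s2   s5 
   s4     s4   s6   s4 
   s5     s1   s7   s1 
   s6     s6   s8   s6 
   s7     s7   s9   s7 
   s8     s8   s8   s8 
   s9     s9  s10   s9 
 * s10   s10  s11  s10 
   s11   s11  s11  s11 
(> = start, * = accepting)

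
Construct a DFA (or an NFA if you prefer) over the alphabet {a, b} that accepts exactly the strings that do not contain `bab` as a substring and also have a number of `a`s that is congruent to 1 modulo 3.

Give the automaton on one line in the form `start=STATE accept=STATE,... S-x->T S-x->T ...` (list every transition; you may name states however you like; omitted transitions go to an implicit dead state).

Run two small machines in parallel and take their product. The first has 4 states tracking partial matches of the forbidden pattern `bab`; the second has 3 states tracking the count of `a`s modulo 3. A product state is a pair (one from each), accepting exactly when both do. Minimizing collapses redundant product states.
        a   b  
>  q0   q1  q2 
 * q1   q3  q4 
   q2   q5  q2 
   q3   q0  q6 
 * q4   q7  q4 
 * q5   q3  q8 
   q6   q9  q6 
   q7   q0  q8 
   q8   q8  q8 
   q9   q1  q8 
(> = start, * = accepting)

start=q0 accept=q1,q4,q5 q0-a->q1 q0-b->q2 q1-a->q3 q1-b->q4 q2-a->q5 q2-b->q2 q3-a->q0 q3-b->q6 q4-a->q7 q4-b->q4 q5-a->q3 q5-b->q8 q6-a->q9 q6-b->q6 q7-a->q0 q7-b->q8 q8-a->q8 q8-b->q8 q9-a->q1 q9-b->q8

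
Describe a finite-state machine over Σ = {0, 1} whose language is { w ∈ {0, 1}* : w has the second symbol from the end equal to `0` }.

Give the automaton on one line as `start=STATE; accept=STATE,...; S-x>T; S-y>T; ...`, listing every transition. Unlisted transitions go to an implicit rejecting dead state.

start=q0; accept=q3,q4; q0-0>q1; q0-1>q2; q1-0>q3; q1-1>q4; q2-0>q5; q2-1>q6; q3-0>q3; q3-1>q4; q4-0>q5; q4-1>q6; q5-0>q3; q5-1>q4; q6-0>q5; q6-1>q6

Because acceptance depends on a position counted from the end, the machine has to buffer the most recent 2 symbols. Make each state the string of the last up-to-2 symbols read; on input `x` shift the window left and append `x`. Accept when the buffered window has length 2 and begins with `0`.
A 7-state machine:
        0   1  
>  q0   q1  q2 
   q1   q3  q4 
   q2   q5  q6 
 * q3   q3  q4 
 * q4   q5  q6 
   q5   q3  q4 
   q6   q5  q6 
(> = start, * = accepting)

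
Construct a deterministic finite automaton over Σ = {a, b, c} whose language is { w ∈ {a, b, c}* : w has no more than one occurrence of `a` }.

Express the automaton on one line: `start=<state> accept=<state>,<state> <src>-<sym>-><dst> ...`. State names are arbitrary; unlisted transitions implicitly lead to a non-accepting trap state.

Only the number of `a`s matters, and only up to 2. Make a chain s0 → s1 → s2 advanced by each `a` (with s2 absorbing); every other symbol self-loops. The accepting set is {s0, s1}.
With 3 states:
        a   b   c  
>* s0   s1  s0  s0 
 * s1   s2  s1  s1 
   s2   s2  s2  s2 
(> = start, * = accepting)

start=s0 accept=s0,s1 s0-a->s1 s0-b->s0 s0-c->s0 s1-a->s2 s1-b->s1 s1-c->s1 s2-a->s2 s2-b->s2 s2-c->s2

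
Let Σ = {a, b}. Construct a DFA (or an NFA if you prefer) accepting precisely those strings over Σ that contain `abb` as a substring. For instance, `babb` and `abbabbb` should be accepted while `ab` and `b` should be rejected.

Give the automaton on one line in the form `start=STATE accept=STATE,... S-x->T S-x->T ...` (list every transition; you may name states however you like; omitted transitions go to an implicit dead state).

States S0..S2 record the length of the longest prefix of `abb` that matches the current input suffix. Reaching S3 means `abb` has been seen, and we stay there forever. Accept from S3.
4 states suffice.
        a   b  
>  S0   S1  S0 
   S1   S1  S2 
   S2   S1  S3 
 * S3   S3  S3 
(> = start, * = accepting)

start=S0 accept=S3 S0-a->S1 S0-b->S0 S1-a->S1 S1-b->S2 S2-a->S1 S2-b->S3 S3-a->S3 S3-b->S3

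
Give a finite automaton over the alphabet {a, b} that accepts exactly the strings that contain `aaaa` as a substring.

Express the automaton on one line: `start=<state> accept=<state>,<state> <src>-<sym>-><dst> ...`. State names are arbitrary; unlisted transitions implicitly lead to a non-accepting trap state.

start=q0 accept=q4 q0-a->q1 q0-b->q0 q1-a->q2 q1-b->q0 q2-a->q3 q2-b->q0 q3-a->q4 q3-b->q0 q4-a->q4 q4-b->q4

States q0..q3 record the length of the longest prefix of `aaaa` that matches the current input suffix. Reaching q4 means `aaaa` has been seen, and we stay there forever. Accept from q4.
A 5-state machine:
        a   b  
>  q0   q1  q0 
   q1   q2  q0 
   q2   q3  q0 
   q3   q4  q0 
 * q4   q4  q4 
(> = start, * = accepting)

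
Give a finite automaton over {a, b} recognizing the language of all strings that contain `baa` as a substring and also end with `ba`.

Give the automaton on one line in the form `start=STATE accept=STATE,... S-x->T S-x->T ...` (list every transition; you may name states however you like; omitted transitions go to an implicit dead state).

Build one automaton per condition and run them in lockstep. The first has 4 states tracking whether and how much of `baa` has been seen; the second has 3 states tracking how much of the suffix `ba` has currently been matched. A product state is a pair (one from each), accepting exactly when both do.
A 6-state machine:
        a   b  
>  s0   s0  s1 
   s1   s2  s1 
   s2   s3  s1 
   s3   s3  s4 
   s4   s5  s4 
 * s5   s3  s4 
(> = start, * = accepting)

start=s0 accept=s5 s0-a->s0 s0-b->s1 s1-a->s2 s1-b->s1 s2-a->s3 s2-b->s1 s3-a->s3 s3-b->s4 s4-a->s5 s4-b->s4 s5-a->s3 s5-b->s4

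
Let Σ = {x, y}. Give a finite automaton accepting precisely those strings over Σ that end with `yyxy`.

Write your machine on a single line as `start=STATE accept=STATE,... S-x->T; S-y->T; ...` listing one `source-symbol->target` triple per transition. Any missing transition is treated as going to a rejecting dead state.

start=s0; accept=s4; s0-x->s0; s0-y->s1; s1-x->s0; s1-y->s2; s2-x->s3; s2-y->s2; s3-x->s0; s3-y->s4; s4-x->s0; s4-y->s2

Remember how much of `yyxy` the current input suffix matches. State s0 means no match yet; s1 means the last symbol is `y`; s2 means the last 2 symbols are `yy`; s3 means the last 3 symbols are `yyx`; s4 means the last 4 symbols are `yyxy`. Only s4 accepts. On a mismatch, fall back to the longest proper suffix that is still a prefix of `yyxy`.
With 5 states:
        x   y  
>  s0   s0  s1 
   s1   s0  s2 
   s2   s3  s2 
   s3   s0  s4 
 * s4   s0  s2 
(> = start, * = accepting)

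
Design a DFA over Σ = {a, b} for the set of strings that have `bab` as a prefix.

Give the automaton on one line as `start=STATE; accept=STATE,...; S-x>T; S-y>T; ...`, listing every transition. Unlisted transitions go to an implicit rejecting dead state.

start=s0; accept=s3; s0-a>s4; s0-b>s1; s1-a>s2; s1-b>s4; s2-a>s4; s2-b>s3; s3-a>s3; s3-b>s3; s4-a>s4; s4-b>s4

Walk along `bab` while the input agrees: from s0 take `b` to s1, and so on. Any deviation drops to the rejecting sink s4. Once s3 is reached the prefix is confirmed and every continuation is accepted.
With 5 states:
        a   b  
>  s0   s4  s1 
   s1   s2  s4 
   s2   s4  s3 
 * s3   s3  s3 
   s4   s4  s4 
(> = start, * = accepting)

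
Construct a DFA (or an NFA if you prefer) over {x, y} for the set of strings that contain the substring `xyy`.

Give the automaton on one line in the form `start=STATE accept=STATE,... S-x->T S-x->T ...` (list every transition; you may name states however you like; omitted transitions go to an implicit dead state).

States q0..q2 record the length of the longest prefix of `xyy` that matches the current input suffix. Reaching q3 means `xyy` has been seen, and we stay there forever. Accept from q3.
A 4-state machine:
        x   y  
>  q0   q1  q0 
   q1   q1  q2 
   q2   q1  q3 
 * q3   q3  q3 
(> = start, * = accepting)

start=q0 accept=q3 q0-x->q1 q0-y->q0 q1-x->q1 q1-y->q2 q2-x->q1 q2-y->q3 q3-x->q3 q3-y->q3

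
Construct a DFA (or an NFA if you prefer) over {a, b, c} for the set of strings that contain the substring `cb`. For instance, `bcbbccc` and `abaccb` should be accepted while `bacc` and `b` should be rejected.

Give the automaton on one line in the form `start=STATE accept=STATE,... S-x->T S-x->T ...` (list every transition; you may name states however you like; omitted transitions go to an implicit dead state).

start=s0 accept=s2 s0-a->s0 s0-b->s0 s0-c->s1 s1-a->s0 s1-b->s2 s1-c->s1 s2-a->s2 s2-b->s2 s2-c->s2

States s0..s1 record the length of the longest prefix of `cb` that matches the current input suffix. Reaching s2 means `cb` has been seen, and we stay there forever. Accept from s2.
A 3-state machine:
        a   b   c  
>  s0   s0  s0  s1 
   s1   s0  s2  s1 
 * s2   s2  s2  s2 
(> = start, * = accepting)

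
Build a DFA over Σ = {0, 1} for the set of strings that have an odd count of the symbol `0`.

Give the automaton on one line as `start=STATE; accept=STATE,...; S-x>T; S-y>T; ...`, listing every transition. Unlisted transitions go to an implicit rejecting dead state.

Keep the running count of `0`s modulo 2: each `0` advances along the cycle q0 → q1 → q0 while other symbols loop. Accept at q1.
With 2 states:
        0   1  
>  q0   q1  q0 
 * q1   q0  q1 
(> = start, * = accepting)

start=q0; accept=q1; q0-0>q1; q0-1>q0; q1-0>q0; q1-1>q1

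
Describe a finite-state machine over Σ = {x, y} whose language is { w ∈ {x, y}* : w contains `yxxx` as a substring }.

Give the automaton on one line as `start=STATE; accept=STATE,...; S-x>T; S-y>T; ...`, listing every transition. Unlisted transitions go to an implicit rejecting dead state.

start=q0; accept=q4; q0-x>q0; q0-y>q1; q1-x>q2; q1-y>q1; q2-x>q3; q2-y>q1; q3-x>q4; q3-y>q1; q4-x>q4; q4-y>q4

Track how much of `yxxx` has been matched so far: state q0 is no progress, q4 is the absorbing accept state reached once `yxxx` has occurred. Intermediate states record partial matches; on a mismatch, fall back to the longest reusable overlap.
5 states suffice.
        x   y  
>  q0   q0  q1 
   q1   q2  q1 
   q2   q3  q1 
   q3   q4  q1 
 * q4   q4  q4 
(> = start, * = accepting)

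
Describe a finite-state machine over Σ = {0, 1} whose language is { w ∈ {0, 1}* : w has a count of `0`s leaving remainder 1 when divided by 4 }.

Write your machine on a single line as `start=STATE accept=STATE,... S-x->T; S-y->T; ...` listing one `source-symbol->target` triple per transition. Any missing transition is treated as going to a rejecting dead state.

Keep the running count of `0`s modulo 4: each `0` advances along the cycle S0 → S1 → S2 → S3 → S0 while other symbols loop. Accept at S1.
With 4 states:
        0   1  
>  S0   S1  S0 
 * S1   S2  S1 
   S2   S3  S2 
   S3   S0  S3 
(> = start, * = accepting)

start=S0; accept=S1; S0-0->S1; S0-1->S0; S1-0->S2; S1-1->S1; S2-0->S3; S2-1->S2; S3-0->S0; S3-1->S3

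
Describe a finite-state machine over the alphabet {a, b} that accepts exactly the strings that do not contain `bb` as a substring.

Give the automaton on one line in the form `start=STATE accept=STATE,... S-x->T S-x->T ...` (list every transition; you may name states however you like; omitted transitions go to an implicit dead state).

start=s0 accept=s0,s1 s0-a->s0 s0-b->s1 s1-a->s0 s1-b->s2 s2-a->s2 s2-b->s2

Track partial matches of the forbidden pattern `bb`. State s2 is a dead state reached once `bb` has occurred; every other state accepts. s0 means no part of `bb` is currently matched.
        a   b  
>* s0   s0  s1 
 * s1   s0  s2 
   s2   s2  s2 
(> = start, * = accepting)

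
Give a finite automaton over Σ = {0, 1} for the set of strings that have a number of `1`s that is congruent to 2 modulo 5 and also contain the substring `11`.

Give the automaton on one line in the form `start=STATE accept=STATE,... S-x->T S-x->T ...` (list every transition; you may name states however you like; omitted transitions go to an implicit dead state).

start=S0 accept=S3 S0-0->S0 S0-1->S1 S1-0->S2 S1-1->S3 S2-0->S2 S2-1->S4 S3-0->S3 S3-1->S5 S4-0->S6 S4-1->S5 S5-0->S5 S5-1->S7 S6-0->S6 S6-1->S8 S7-0->S7 S7-1->S9 S8-0->S10 S8-1->S7 S9-0->S9 S9-1->S11 S10-0->S10 S10-1->S12 S11-0->S11 S11-1->S3 S12-0->S13 S12-1->S9 S13-0->S13 S13-1->S14 S14-0->S0 S14-1->S11

Run two small machines in parallel and take their product. The first has 5 states tracking the count of `1`s modulo 5; the second has 3 states tracking whether and how much of `11` has been seen. A product state is a pair (one from each), accepting exactly when both do.
15 states suffice.
          0    1  
>  S0     S0   S1 
   S1     S2   S3 
   S2     S2   S4 
 * S3     S3   S5 
   S4     S6   S5 
   S5     S5   S7 
   S6     S6   S8 
   S7     S7   S9 
   S8    S10   S7 
   S9     S9  S11 
   S10   S10  S12 
   S11   S11   S3 
   S12   S13   S9 
   S13   S13  S14 
   S14    S0  S11 
(> = start, * = accepting)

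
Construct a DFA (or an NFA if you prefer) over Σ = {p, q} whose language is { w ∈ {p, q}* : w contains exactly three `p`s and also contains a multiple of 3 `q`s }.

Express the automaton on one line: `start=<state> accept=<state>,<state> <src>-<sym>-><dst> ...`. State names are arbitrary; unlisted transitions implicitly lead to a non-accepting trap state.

Handle the two conditions separately and then intersect. The first has 5 states tracking the count of `p`s, saturating at 4; the second has 3 states tracking the count of `q`s modulo 3. A product state is a pair (one from each), accepting exactly when both do.
          p    q  
>  s0     s1   s2 
   s1     s3   s4 
   s2     s4   s5 
   s3     s6   s7 
   s4     s7   s8 
   s5     s8   s0 
 * s6     s9  s10 
   s7    s10  s11 
   s8    s11   s1 
   s9     s9  s12 
   s10   s12  s13 
   s11   s13   s3 
   s12   s12  s14 
   s13   s14   s6 
   s14   s14   s9 
(> = start, * = accepting)

start=s0 accept=s6 s0-p->s1 s0-q->s2 s1-p->s3 s1-q->s4 s2-p->s4 s2-q->s5 s3-p->s6 s3-q->s7 s4-p->s7 s4-q->s8 s5-p->s8 s5-q->s0 s6-p->s9 s6-q->s10 s7-p->s10 s7-q->s11 s8-p->s11 s8-q->s1 s9-p->s9 s9-q->s12 s10-p->s12 s10-q->s13 s11-p->s13 s11-q->s3 s12-p->s12 s12-q->s14 s13-p->s14 s13-q->s6 s14-p->s14 s14-q->s9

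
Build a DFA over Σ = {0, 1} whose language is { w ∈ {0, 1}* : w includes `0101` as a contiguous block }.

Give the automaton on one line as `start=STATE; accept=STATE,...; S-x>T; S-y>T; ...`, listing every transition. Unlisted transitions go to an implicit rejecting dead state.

States q0..q3 record the length of the longest prefix of `0101` that matches the current input suffix. Reaching q4 means `0101` has been seen, and we stay there forever. Accept from q4.
5 states suffice.
        0   1  
>  q0   q1  q0 
   q1   q1  q2 
   q2   q3  q0 
   q3   q1  q4 
 * q4   q4  q4 
(> = start, * = accepting)

start=q0; accept=q4; q0-0>q1; q0-1>q0; q1-0>q1; q1-1>q2; q2-0>q3; q2-1>q0; q3-0>q1; q3-1>q4; q4-0>q4; q4-1>q4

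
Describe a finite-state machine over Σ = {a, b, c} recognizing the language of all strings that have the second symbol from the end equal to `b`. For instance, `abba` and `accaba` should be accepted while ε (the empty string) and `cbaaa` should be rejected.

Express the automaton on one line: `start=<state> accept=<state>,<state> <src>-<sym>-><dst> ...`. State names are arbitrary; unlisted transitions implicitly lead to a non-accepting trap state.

start=q0 accept=q7,q8,q9 q0-a->q1 q0-b->q2 q0-c->q3 q1-a->q4 q1-b->q5 q1-c->q6 q2-a->q7 q2-b->q8 q2-c->q9 q3-a->q10 q3-b->q11 q3-c->q12 q4-a->q4 q4-b->q5 q4-c->q6 q5-a->q7 q5-b->q8 q5-c->q9 q6-a->q10 q6-b->q11 q6-c->q12 q7-a->q4 q7-b->q5 q7-c->q6 q8-a->q7 q8-b->q8 q8-c->q9 q9-a->q10 q9-b->q11 q9-c->q12 q10-a->q4 q10-b->q5 q10-c->q6 q11-a->q7 q11-b->q8 q11-c->q9 q12-a->q10 q12-b->q11 q12-c->q12

Because acceptance depends on a position counted from the end, the machine has to buffer the most recent 2 symbols. Make each state the string of the last up-to-2 symbols read; on input `x` shift the window left and append `x`. Accept when the buffered window has length 2 and begins with `b`.
13 states suffice.
          a    b    c  
>  q0     q1   q2   q3 
   q1     q4   q5   q6 
   q2     q7   q8   q9 
   q3    q10  q11  q12 
   q4     q4   q5   q6 
   q5     q7   q8   q9 
   q6    q10  q11  q12 
 * q7     q4   q5   q6 
 * q8     q7   q8   q9 
 * q9    q10  q11  q12 
   q10    q4   q5   q6 
   q11    q7   q8   q9 
   q12   q10  q11  q12 
(> = start, * = accepting)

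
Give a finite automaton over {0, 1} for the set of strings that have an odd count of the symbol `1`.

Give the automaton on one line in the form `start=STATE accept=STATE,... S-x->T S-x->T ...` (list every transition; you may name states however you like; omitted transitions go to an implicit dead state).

start=S0 accept=S1 S0-0->S0 S0-1->S1 S1-0->S1 S1-1->S0

The only thing that matters is how many `1`s have appeared, reduced mod 2. Use one state per residue: S0 for 0, …, S1 for 1. Reading `1` moves to the next residue; anything else stays put. S1 is accepting.
With 2 states:
        0   1  
>  S0   S0  S1 
 * S1   S1  S0 
(> = start, * = accepting)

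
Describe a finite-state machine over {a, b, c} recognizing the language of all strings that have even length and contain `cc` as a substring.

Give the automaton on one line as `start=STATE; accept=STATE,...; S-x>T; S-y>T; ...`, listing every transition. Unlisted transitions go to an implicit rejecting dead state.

start=S0; accept=S4; S0-a>S1; S0-b>S1; S0-c>S2; S1-a>S0; S1-b>S0; S1-c>S3; S2-a>S0; S2-b>S0; S2-c>S4; S3-a>S1; S3-b>S1; S3-c>S5; S4-a>S5; S4-b>S5; S4-c>S5; S5-a>S4; S5-b>S4; S5-c>S4

Run two small machines in parallel and take their product. The first has 2 states tracking the input length modulo 2; the second has 3 states tracking whether and how much of `cc` has been seen. A product state is a pair (one from each), accepting exactly when both do.
6 states suffice.
        a   b   c  
>  S0   S1  S1  S2 
   S1   S0  S0  S3 
   S2   S0  S0  S4 
   S3   S1  S1  S5 
 * S4   S5  S5  S5 
   S5   S4  S4  S4 
(> = start, * = accepting)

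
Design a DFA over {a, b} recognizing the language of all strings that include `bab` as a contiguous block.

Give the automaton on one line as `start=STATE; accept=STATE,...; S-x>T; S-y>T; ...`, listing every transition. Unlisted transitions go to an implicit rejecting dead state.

start=q0; accept=q3; q0-a>q0; q0-b>q1; q1-a>q2; q1-b>q1; q2-a>q0; q2-b>q3; q3-a>q3; q3-b>q3

Track how much of `bab` has been matched so far: state q0 is no progress, q3 is the absorbing accept state reached once `bab` has occurred. Intermediate states record partial matches; on a mismatch, fall back to the longest reusable overlap.
A 4-state machine:
        a   b  
>  q0   q0  q1 
   q1   q2  q1 
   q2   q0  q3 
 * q3   q3  q3 
(> = start, * = accepting)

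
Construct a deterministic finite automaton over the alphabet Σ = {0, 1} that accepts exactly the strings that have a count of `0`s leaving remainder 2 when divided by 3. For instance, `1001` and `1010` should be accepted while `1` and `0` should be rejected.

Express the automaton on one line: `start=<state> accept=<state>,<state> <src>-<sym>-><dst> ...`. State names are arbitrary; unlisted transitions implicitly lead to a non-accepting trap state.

start=s0 accept=s2 s0-0->s1 s0-1->s0 s1-0->s2 s1-1->s1 s2-0->s0 s2-1->s2

Keep the running count of `0`s modulo 3: each `0` advances along the cycle s0 → s1 → s2 → s0 while other symbols loop. Accept at s2.
3 states suffice.
        0   1  
>  s0   s1  s0 
   s1   s2  s1 
 * s2   s0  s2 
(> = start, * = accepting)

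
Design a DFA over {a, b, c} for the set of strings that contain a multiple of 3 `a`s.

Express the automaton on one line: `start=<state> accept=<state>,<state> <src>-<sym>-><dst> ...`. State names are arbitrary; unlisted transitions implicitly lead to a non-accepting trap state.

start=s0 accept=s0 s0-a->s1 s0-b->s0 s0-c->s0 s1-a->s2 s1-b->s1 s1-c->s1 s2-a->s0 s2-b->s2 s2-c->s2

The only thing that matters is how many `a`s have appeared, reduced mod 3. Use one state per residue: s0 for 0, …, s2 for 2. Reading `a` moves to the next residue; anything else stays put. s0 is accepting.
With 3 states:
        a   b   c  
>* s0   s1  s0  s0 
   s1   s2  s1  s1 
   s2   s0  s2  s2 
(> = start, * = accepting)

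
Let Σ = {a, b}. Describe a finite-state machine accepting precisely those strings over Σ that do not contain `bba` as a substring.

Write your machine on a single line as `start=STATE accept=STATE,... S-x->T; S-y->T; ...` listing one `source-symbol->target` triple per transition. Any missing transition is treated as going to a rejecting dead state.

This is the complement of 'contains `bba`'. Use the same substring-matching states — s0 through s3 holding how much of `bba` has just been matched — but flip the accepting set: everything except the trap s3 accepts.
With 4 states:
        a   b  
>* s0   s0  s1 
 * s1   s0  s2 
 * s2   s3  s2 
   s3   s3  s3 
(> = start, * = accepting)

start=s0; accept=s0,s1,s2; s0-a->s0; s0-b->s1; s1-a->s0; s1-b->s2; s2-a->s3; s2-b->s2; s3-a->s3; s3-b->s3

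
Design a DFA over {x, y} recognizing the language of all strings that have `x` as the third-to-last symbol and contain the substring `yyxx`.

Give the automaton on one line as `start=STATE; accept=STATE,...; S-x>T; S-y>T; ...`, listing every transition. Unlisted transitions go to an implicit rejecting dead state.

start=S0; accept=S5,S6,S7,S8; S0-x>S0; S0-y>S1; S1-x>S0; S1-y>S2; S2-x>S3; S2-y>S2; S3-x>S4; S3-y>S1; S4-x>S5; S4-y>S6; S5-x>S5; S5-y>S6; S6-x>S7; S6-y>S8; S7-x>S4; S7-y>S9; S8-x>S10; S8-y>S11; S9-x>S7; S9-y>S8; S10-x>S4; S10-y>S9; S11-x>S10; S11-y>S11

Run two small machines in parallel and take their product. The first has 15 states tracking the last 3 symbols read; the second has 5 states tracking whether and how much of `yyxx` has been seen. A product state is a pair (one from each), accepting exactly when both do. Minimizing collapses redundant product states.
A 12-state machine:
          x    y  
>  S0     S0   S1 
   S1     S0   S2 
   S2     S3   S2 
   S3     S4   S1 
   S4     S5   S6 
 * S5     S5   S6 
 * S6     S7   S8 
 * S7     S4   S9 
 * S8    S10  S11 
   S9     S7   S8 
   S10    S4   S9 
   S11   S10  S11 
(> = start, * = accepting)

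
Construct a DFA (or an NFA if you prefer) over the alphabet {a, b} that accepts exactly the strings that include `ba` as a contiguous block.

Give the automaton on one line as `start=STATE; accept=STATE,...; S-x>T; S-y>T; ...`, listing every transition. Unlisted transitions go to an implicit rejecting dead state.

States q0..q1 record the length of the longest prefix of `ba` that matches the current input suffix. Reaching q2 means `ba` has been seen, and we stay there forever. Accept from q2.
        a   b  
>  q0   q0  q1 
   q1   q2  q1 
 * q2   q2  q2 
(> = start, * = accepting)

start=q0; accept=q2; q0-a>q0; q0-b>q1; q1-a>q2; q1-b>q1; q2-a>q2; q2-b>q2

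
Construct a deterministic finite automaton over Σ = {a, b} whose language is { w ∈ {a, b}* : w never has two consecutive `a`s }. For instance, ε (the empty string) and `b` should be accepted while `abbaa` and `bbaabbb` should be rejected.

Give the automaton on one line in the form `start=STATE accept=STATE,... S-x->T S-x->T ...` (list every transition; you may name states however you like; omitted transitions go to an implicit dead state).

This is the complement of 'contains `aa`'. Use the same substring-matching states — q0 through q2 holding how much of `aa` has just been matched — but flip the accepting set: everything except the trap q2 accepts.
A 3-state machine:
        a   b  
>* q0   q1  q0 
 * q1   q2  q0 
   q2   q2  q2 
(> = start, * = accepting)

start=q0 accept=q0,q1 q0-a->q1 q0-b->q0 q1-a->q2 q1-b->q0 q2-a->q2 q2-b->q2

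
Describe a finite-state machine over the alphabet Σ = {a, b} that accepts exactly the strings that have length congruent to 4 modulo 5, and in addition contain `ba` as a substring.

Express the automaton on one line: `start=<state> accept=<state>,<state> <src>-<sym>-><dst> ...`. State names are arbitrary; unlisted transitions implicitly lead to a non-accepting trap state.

start=S0 accept=S11 S0-a->S1 S0-b->S2 S1-a->S3 S1-b->S4 S2-a->S5 S2-b->S4 S3-a->S6 S3-b->S7 S4-a->S8 S4-b->S7 S5-a->S8 S5-b->S8 S6-a->S9 S6-b->S10 S7-a->S11 S7-b->S10 S8-a->S11 S8-b->S11 S9-a->S0 S9-b->S12 S10-a->S13 S10-b->S12 S11-a->S13 S11-b->S13 S12-a->S14 S12-b->S2 S13-a->S14 S13-b->S14 S14-a->S5 S14-b->S5

Handle the two conditions separately and then intersect. The first has 5 states tracking the input length modulo 5; the second has 3 states tracking whether and how much of `ba` has been seen. A product state is a pair (one from each), accepting exactly when both do.
15 states suffice.
          a    b  
>  S0     S1   S2 
   S1     S3   S4 
   S2     S5   S4 
   S3     S6   S7 
   S4     S8   S7 
   S5     S8   S8 
   S6     S9  S10 
   S7    S11  S10 
   S8    S11  S11 
   S9     S0  S12 
   S10   S13  S12 
 * S11   S13  S13 
   S12   S14   S2 
   S13   S14  S14 
   S14    S5   S5 
(> = start, * = accepting)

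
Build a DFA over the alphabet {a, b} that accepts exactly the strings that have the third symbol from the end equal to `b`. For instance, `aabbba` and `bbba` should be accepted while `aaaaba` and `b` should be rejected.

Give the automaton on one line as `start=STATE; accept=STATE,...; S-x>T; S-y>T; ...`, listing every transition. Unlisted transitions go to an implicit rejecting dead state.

A DFA must remember the last 3 symbols (since which symbol is third-to-last isn't known until the input ends). Use one state per possible window of the last ≤3 symbols; accept from those whose window starts with `b`.
With 15 states:
          a    b  
>  q0     q1   q2 
   q1     q3   q4 
   q2     q5   q6 
   q3     q7   q8 
   q4     q9  q10 
   q5    q11  q12 
   q6    q13  q14 
   q7     q7   q8 
   q8     q9  q10 
   q9    q11  q12 
   q10   q13  q14 
 * q11    q7   q8 
 * q12    q9  q10 
 * q13   q11  q12 
 * q14   q13  q14 
(> = start, * = accepting)

start=q0; accept=q11,q12,q13,q14; q0-a>q1; q0-b>q2; q1-a>q3; q1-b>q4; q2-a>q5; q2-b>q6; q3-a>q7; q3-b>q8; q4-a>q9; q4-b>q10; q5-a>q11; q5-b>q12; q6-a>q13; q6-b>q14; q7-a>q7; q7-b>q8; q8-a>q9; q8-b>q10; q9-a>q11; q9-b>q12; q10-a>q13; q10-b>q14; q11-a>q7; q11-b>q8; q12-a>q9; q12-b>q10; q13-a>q11; q13-b>q12; q14-a>q13; q14-b>q14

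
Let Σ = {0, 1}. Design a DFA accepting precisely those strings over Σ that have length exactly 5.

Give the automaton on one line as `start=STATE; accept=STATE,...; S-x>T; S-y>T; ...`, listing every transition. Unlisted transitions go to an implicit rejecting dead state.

start=q0; accept=q5; q0-0>q1; q0-1>q1; q1-0>q2; q1-1>q2; q2-0>q3; q2-1>q3; q3-0>q4; q3-1>q4; q4-0>q5; q4-1>q5; q5-0>q6; q5-1>q6; q6-0>q6; q6-1>q6

Count input length up to 6: every symbol moves from q0 toward q6, which means 'more than 5' and absorbs. Accept from {q5}.
7 states suffice.
        0   1  
>  q0   q1  q1 
   q1   q2  q2 
   q2   q3  q3 
   q3   q4  q4 
   q4   q5  q5 
 * q5   q6  q6 
   q6   q6  q6 
(> = start, * = accepting)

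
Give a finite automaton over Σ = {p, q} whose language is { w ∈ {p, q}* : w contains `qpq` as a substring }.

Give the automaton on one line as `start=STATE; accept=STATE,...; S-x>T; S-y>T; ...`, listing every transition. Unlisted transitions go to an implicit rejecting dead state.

States s0..s2 record the length of the longest prefix of `qpq` that matches the current input suffix. Reaching s3 means `qpq` has been seen, and we stay there forever. Accept from s3.
With 4 states:
        p   q  
>  s0   s0  s1 
   s1   s2  s1 
   s2   s0  s3 
 * s3   s3  s3 
(> = start, * = accepting)

start=s0; accept=s3; s0-p>s0; s0-q>s1; s1-p>s2; s1-q>s1; s2-p>s0; s2-q>s3; s3-p>s3; s3-q>s3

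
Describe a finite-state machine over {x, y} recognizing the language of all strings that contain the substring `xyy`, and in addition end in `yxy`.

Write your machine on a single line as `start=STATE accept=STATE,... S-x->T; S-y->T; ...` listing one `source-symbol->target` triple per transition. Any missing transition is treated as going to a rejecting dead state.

Build one automaton per condition and run them in lockstep. One (4 states) tracks whether and how much of `xyy` has been seen; the other (4 states) tracks how much of the suffix `yxy` has currently been matched. Each combined state is a pair, one component from each; accept when both components accept.
A 10-state machine:
        x   y  
>  q0   q1  q2 
   q1   q1  q3 
   q2   q4  q2 
   q3   q4  q5 
   q4   q1  q6 
   q5   q7  q5 
   q6   q4  q5 
   q7   q8  q9 
   q8   q8  q5 
 * q9   q7  q5 
(> = start, * = accepting)

start=q0; accept=q9; q0-x->q1; q0-y->q2; q1-x->q1; q1-y->q3; q2-x->q4; q2-y->q2; q3-x->q4; q3-y->q5; q4-x->q1; q4-y->q6; q5-x->q7; q5-y->q5; q6-x->q4; q6-y->q5; q7-x->q8; q7-y->q9; q8-x->q8; q8-y->q5; q9-x->q7; q9-y->q5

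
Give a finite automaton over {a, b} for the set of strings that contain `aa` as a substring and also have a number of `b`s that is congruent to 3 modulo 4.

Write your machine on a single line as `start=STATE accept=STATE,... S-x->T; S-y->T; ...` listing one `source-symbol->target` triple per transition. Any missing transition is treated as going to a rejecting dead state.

Handle the two conditions separately and then intersect. The first has 3 states tracking whether and how much of `aa` has been seen; the second has 4 states tracking the count of `b`s modulo 4. A product state is a pair (one from each), accepting exactly when both do.
12 states suffice.
          a    b  
>  s0     s1   s2 
   s1     s3   s2 
   s2     s4   s5 
   s3     s3   s6 
   s4     s6   s5 
   s5     s7   s8 
   s6     s6   s9 
   s7     s9   s8 
   s8    s10   s0 
   s9     s9  s11 
   s10   s11   s0 
 * s11   s11   s3 
(> = start, * = accepting)

start=s0; accept=s11; s0-a->s1; s0-b->s2; s1-a->s3; s1-b->s2; s2-a->s4; s2-b->s5; s3-a->s3; s3-b->s6; s4-a->s6; s4-b->s5; s5-a->s7; s5-b->s8; s6-a->s6; s6-b->s9; s7-a->s9; s7-b->s8; s8-a->s10; s8-b->s0; s9-a->s9; s9-b->s11; s10-a->s11; s10-b->s0; s11-a->s11; s11-b->s3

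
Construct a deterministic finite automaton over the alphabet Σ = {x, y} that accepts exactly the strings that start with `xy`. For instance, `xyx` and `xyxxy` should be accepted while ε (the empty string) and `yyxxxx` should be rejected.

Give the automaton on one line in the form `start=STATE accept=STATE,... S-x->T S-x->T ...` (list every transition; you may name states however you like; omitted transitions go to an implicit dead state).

Check the first 2 symbols one by one: A through B record how many have matched `xy` so far; any wrong symbol goes to the dead state D. After all 2 match we enter the accepting sink C.
       x  y 
>  A   B  D 
   B   D  C 
 * C   C  C 
   D   D  D 
(> = start, * = accepting)

start=A accept=C A-x->B A-y->D B-x->D B-y->C C-x->C C-y->C D-x->D D-y->D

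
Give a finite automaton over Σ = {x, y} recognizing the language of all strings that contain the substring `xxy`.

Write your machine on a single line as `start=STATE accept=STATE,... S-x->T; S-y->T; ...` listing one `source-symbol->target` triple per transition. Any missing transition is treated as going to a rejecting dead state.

Track how much of `xxy` has been matched so far: state q0 is no progress, q3 is the absorbing accept state reached once `xxy` has occurred. Intermediate states record partial matches; on a mismatch, fall back to the longest reusable overlap.
A 4-state machine:
        x   y  
>  q0   q1  q0 
   q1   q2  q0 
   q2   q2  q3 
 * q3   q3  q3 
(> = start, * = accepting)

start=q0; accept=q3; q0-x->q1; q0-y->q0; q1-x->q2; q1-y->q0; q2-x->q2; q2-y->q3; q3-x->q3; q3-y->q3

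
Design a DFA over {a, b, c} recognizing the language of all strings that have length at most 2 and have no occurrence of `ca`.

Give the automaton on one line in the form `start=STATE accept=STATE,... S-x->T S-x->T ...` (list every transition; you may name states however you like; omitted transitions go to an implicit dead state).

start=s0 accept=s0,s1,s2,s3 s0-a->s1 s0-b->s1 s0-c->s2 s1-a->s3 s1-b->s3 s1-c->s3 s2-a->s4 s2-b->s3 s2-c->s3 s3-a->s4 s3-b->s4 s3-c->s4 s4-a->s4 s4-b->s4 s4-c->s4

Handle the two conditions separately and then intersect. One (4 states) tracks the input length, saturating at 3; the other (3 states) tracks partial matches of the forbidden pattern `ca`. Each combined state is a pair, one component from each; accept when both components accept. After merging equivalent states the machine shrinks.
With 5 states:
        a   b   c  
>* s0   s1  s1  s2 
 * s1   s3  s3  s3 
 * s2   s4  s3  s3 
 * s3   s4  s4  s4 
   s4   s4  s4  s4 
(> = start, * = accepting)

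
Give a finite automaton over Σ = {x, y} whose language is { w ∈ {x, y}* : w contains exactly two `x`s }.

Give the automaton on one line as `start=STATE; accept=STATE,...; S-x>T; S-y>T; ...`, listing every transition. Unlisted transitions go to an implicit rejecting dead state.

Only the number of `x`s matters, and only up to 3. Make a chain q0 → q1 → q2 → q3 advanced by each `x` (with q3 absorbing); every other symbol self-loops. The accepting set is {q2}.
4 states suffice.
        x   y  
>  q0   q1  q0 
   q1   q2  q1 
 * q2   q3  q2 
   q3   q3  q3 
(> = start, * = accepting)

start=q0; accept=q2; q0-x>q1; q0-y>q0; q1-x>q2; q1-y>q1; q2-x>q3; q2-y>q2; q3-x>q3; q3-y>q3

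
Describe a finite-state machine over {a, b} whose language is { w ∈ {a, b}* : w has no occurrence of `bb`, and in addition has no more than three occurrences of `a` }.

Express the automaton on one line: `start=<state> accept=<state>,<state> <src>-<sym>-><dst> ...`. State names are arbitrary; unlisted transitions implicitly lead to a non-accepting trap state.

start=S0 accept=S0,S1,S2,S3,S4,S6,S7,S8 S0-a->S1 S0-b->S2 S1-a->S3 S1-b->S4 S2-a->S1 S2-b->S5 S3-a->S6 S3-b->S7 S4-a->S3 S4-b->S5 S5-a->S5 S5-b->S5 S6-a->S5 S6-b->S8 S7-a->S6 S7-b->S5 S8-a->S5 S8-b->S5

Build one automaton per condition and run them in lockstep. The first has 3 states tracking partial matches of the forbidden pattern `bb`; the second has 5 states tracking the count of `a`s, saturating at 4. A product state is a pair (one from each), accepting exactly when both do. Minimizing collapses redundant product states.
A 9-state machine:
        a   b  
>* S0   S1  S2 
 * S1   S3  S4 
 * S2   S1  S5 
 * S3   S6  S7 
 * S4   S3  S5 
   S5   S5  S5 
 * S6   S5  S8 
 * S7   S6  S5 
 * S8   S5  S5 
(> = start, * = accepting)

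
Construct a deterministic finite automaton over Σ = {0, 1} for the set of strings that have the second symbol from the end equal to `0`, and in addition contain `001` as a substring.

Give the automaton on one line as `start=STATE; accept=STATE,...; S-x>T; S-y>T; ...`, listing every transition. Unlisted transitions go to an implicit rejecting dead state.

Handle the two conditions separately and then intersect. One (7 states) tracks the last 2 symbols read; the other (4 states) tracks whether and how much of `001` has been seen. Each combined state is a pair, one component from each; accept when both components accept.
With 11 states:
          0    1  
>  q0     q1   q2 
   q1     q3   q4 
   q2     q5   q6 
   q3     q3   q7 
   q4     q5   q6 
   q5     q3   q4 
   q6     q5   q6 
 * q7     q8   q9 
   q8    q10   q7 
   q9     q8   q9 
 * q10   q10   q7 
(> = start, * = accepting)

start=q0; accept=q7,q10; q0-0>q1; q0-1>q2; q1-0>q3; q1-1>q4; q2-0>q5; q2-1>q6; q3-0>q3; q3-1>q7; q4-0>q5; q4-1>q6; q5-0>q3; q5-1>q4; q6-0>q5; q6-1>q6; q7-0>q8; q7-1>q9; q8-0>q10; q8-1>q7; q9-0>q8; q9-1>q9; q10-0>q10; q10-1>q7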